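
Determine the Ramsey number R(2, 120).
R(2, 120) = 120

R(2, k) = k for all k ≥ 2: in a 2-colouring of K_k, either some edge is red (a red K_2) or all edges are blue (a blue K_k). And K_{119} coloured all-blue has no blue K_120, so R(2, 120) > 119. Hence R(2, 120) = 120.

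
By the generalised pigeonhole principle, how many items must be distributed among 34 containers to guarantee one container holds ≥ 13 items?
n = (13 − 1)·34 + 1 = 409

By the generalised pigeonhole principle, to guarantee some box contains ≥ r objects we need more than (r − 1) · k objects total. Threshold: n = (r − 1) · k + 1. With r = 13 and k = 34: n = 12 · 34 + 1 = 408 + 1 = 409. For n = 408 = 12 · 34, we can put exactly 12 objects in every box, avoiding 13 in any single one — so 409 is tight.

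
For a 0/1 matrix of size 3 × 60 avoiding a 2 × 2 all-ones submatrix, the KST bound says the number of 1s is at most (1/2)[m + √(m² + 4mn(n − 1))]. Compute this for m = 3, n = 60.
z(3, 60; 2, 2) ≤ (1/2)[3 + √(3² + 4·3·60·59)] = (1/2)[3 + √42489] = 104.5643

Kővári–Sós–Turán: let r_1, ..., r_3 be the row sums and z = Σ r_i the total number of 1s. Each pair of columns can share at most one row with both entries 1 (else a 2×2 all-ones block appears), so Σ_i C(r_i, 2) ≤ C(60, 2) = 1770. By convexity Σ_i C(r_i, 2) ≥ 3·C(z/3, 2) = z(z − 3)/(2·3), giving z² − 3z − 3·60·59 ≤ 0 and hence z ≤ (1/2)[3 + √(9 + 4·10620)] = (1/2)[3 + √42489] ≈ (1/2)(3 + 206.1286) = 104.5643.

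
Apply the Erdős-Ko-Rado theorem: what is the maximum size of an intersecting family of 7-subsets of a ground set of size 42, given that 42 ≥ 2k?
max |F| = C(41, 6) = 4496388

Erdős-Ko-Rado (1961): when n ≥ 2k, max |F| = C(n−1, k−1). The bound is attained by the star {A : i ∈ A} for any fixed i ∈ [n]. Here C(42−1, 7−1) = C(41, 6) = 4496388.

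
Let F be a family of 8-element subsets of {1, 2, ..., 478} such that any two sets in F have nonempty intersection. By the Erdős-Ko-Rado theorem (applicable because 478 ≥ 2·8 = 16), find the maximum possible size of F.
max |F| = C(477, 7) = 1066573510019820

The Erdős-Ko-Rado theorem states: for n ≥ 2k, an intersecting family of k-subsets of an n-element set has size at most C(n − 1, k − 1), with equality for 'star' families {A ⊆ [n] : |A| = k, i ∈ A} (fix an element i). For n = 478, k = 8: C(477, 7) = 1066573510019820.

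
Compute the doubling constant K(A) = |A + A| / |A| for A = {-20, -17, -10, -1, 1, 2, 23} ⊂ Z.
K = |A + A| / |A| = 26/7

Enumerate A + A = {a + b : a, b ∈ A}. With |A| = 7, there are |A|^2 = 49 ordered sum pairs; collecting distinct values, A + A = {-40, -37, -34, -30, -27, -21, -20, -19, -18, -16, -15, -11, -9, -8, -2, 0, 1, 2, 3, 4, 6, 13, 22, 24, 25, 46}, so |A + A| = 26. Thus K = 26/7. For comparison, the minimum possible |A + A| over all 7-element sets is 2·7 − 1 = 13 (so min K = 13/7), attained only by arithmetic progressions.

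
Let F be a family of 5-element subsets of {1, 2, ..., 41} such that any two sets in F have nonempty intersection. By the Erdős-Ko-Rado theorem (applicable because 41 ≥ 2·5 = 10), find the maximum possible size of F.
max |F| = C(40, 4) = 91390

Erdős-Ko-Rado (1961): when n ≥ 2k, max |F| = C(n−1, k−1). The bound is attained by the star {A : i ∈ A} for any fixed i ∈ [n]. Here C(41−1, 5−1) = C(40, 4) = 91390.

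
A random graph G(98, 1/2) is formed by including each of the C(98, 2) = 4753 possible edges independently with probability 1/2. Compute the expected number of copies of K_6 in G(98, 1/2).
E[# K_6] = C(98, 6) · (1/2)^C(6, 2) = 1052618392 / 2^15 = 131577299/4096 ≈ 32123.364014

For each 6-subset S of vertices (there are C(98, 6) = 1052618392 such S), let X_S = 1 if S induces a K_6 (all C(6, 2) = 15 edges present). Then P(X_S = 1) = (1/2)^15 = 1/32768. By linearity of expectation, E[# K_6] = C(98, 6) · (1/2)^15 = 1052618392 / 32768 = 131577299/4096 ≈ 32123.364014.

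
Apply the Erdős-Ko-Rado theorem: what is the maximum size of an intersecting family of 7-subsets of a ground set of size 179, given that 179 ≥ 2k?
max |F| = C(178, 6) = 40570171180

The Erdős-Ko-Rado theorem states: for n ≥ 2k, an intersecting family of k-subsets of an n-element set has size at most C(n − 1, k − 1), with equality for 'star' families {A ⊆ [n] : |A| = k, i ∈ A} (fix an element i). For n = 179, k = 7: C(178, 6) = 40570171180.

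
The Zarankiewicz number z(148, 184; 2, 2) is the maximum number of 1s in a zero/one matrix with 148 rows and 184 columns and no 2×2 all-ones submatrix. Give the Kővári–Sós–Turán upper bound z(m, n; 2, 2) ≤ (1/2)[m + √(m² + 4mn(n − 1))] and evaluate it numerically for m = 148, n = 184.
z(148, 184; 2, 2) ≤ (1/2)[148 + √(148² + 4·148·184·183)] = (1/2)[148 + √19955728] = 2307.5917

Kővári–Sós–Turán: let r_1, ..., r_148 be the row sums and z = Σ r_i the total number of 1s. Each pair of columns can share at most one row with both entries 1 (else a 2×2 all-ones block appears), so Σ_i C(r_i, 2) ≤ C(184, 2) = 16836. By convexity Σ_i C(r_i, 2) ≥ 148·C(z/148, 2) = z(z − 148)/(2·148), giving z² − 148z − 148·184·183 ≤ 0 and hence z ≤ (1/2)[148 + √(21904 + 4·4983456)] = (1/2)[148 + √19955728] ≈ (1/2)(148 + 4467.1835) = 2307.5917.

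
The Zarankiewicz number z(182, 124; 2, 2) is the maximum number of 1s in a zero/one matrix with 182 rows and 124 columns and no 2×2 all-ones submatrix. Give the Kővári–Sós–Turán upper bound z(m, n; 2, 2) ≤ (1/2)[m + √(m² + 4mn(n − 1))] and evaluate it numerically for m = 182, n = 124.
z(182, 124; 2, 2) ≤ (1/2)[182 + √(182² + 4·182·124·123)] = (1/2)[182 + √11136580] = 1759.5757

Kővári–Sós–Turán: let r_1, ..., r_182 be the row sums and z = Σ r_i the total number of 1s. Each pair of columns can share at most one row with both entries 1 (else a 2×2 all-ones block appears), so Σ_i C(r_i, 2) ≤ C(124, 2) = 7626. By convexity Σ_i C(r_i, 2) ≥ 182·C(z/182, 2) = z(z − 182)/(2·182), giving z² − 182z − 182·124·123 ≤ 0 and hence z ≤ (1/2)[182 + √(33124 + 4·2775864)] = (1/2)[182 + √11136580] ≈ (1/2)(182 + 3337.1515) = 1759.5757.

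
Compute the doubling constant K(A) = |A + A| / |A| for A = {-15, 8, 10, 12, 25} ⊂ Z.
K = |A + A| / |A| = 14/5

Enumerate A + A = {a + b : a, b ∈ A}. With |A| = 5, there are |A|^2 = 25 ordered sum pairs; collecting distinct values, A + A = {-30, -7, -5, -3, 10, 16, 18, 20, 22, 24, 33, 35, 37, 50}, so |A + A| = 14. Thus K = 14/5. For comparison, the minimum possible |A + A| over all 5-element sets is 2·5 − 1 = 9 (so min K = 9/5), attained only by arithmetic progressions.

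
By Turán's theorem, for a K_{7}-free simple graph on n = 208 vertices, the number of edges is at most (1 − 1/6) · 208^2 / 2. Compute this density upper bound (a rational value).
Turán density bound = (5/6) · 208^2/2 = 54080/3 ≈ 18026.6667

Turán's theorem: ex(n, K_{r+1}) is achieved by the complete r-partite Turán graph T(n, r) with parts as balanced as possible, and is at most (1 − 1/r) · n^2/2. For r = 6, n = 208: the density bound is (5/6) · 43264/2 = 54080/3 ≈ 18026.6667. The integer-valued extremum is e(T(208, 6)) = 18026, which is strictly less than the density bound 54080/3 since 6 ∤ 208 (the parts of T(208, 6) cannot all be equal).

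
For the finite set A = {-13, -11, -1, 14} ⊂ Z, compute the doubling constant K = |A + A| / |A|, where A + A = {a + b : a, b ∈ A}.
K = |A + A| / |A| = 10/4 = 5/2

Enumerate A + A = {a + b : a, b ∈ A}. With |A| = 4, there are |A|^2 = 16 ordered sum pairs; collecting distinct values, A + A = {-26, -24, -22, -14, -12, -2, 1, 3, 13, 28}, so |A + A| = 10. Thus K = 10/4 = 5/2. For comparison, the minimum possible |A + A| over all 4-element sets is 2·4 − 1 = 7 (so min K = 7/4), attained only by arithmetic progressions.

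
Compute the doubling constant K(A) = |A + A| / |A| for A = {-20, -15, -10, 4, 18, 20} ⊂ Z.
K = |A + A| / |A| = 19/6

Enumerate A + A = {a + b : a, b ∈ A}. With |A| = 6, there are |A|^2 = 36 ordered sum pairs; collecting distinct values, A + A = {-40, -35, -30, -25, -20, -16, -11, -6, -2, 0, 3, 5, 8, 10, 22, 24, 36, 38, 40}, so |A + A| = 19. Thus K = 19/6. For comparison, the minimum possible |A + A| over all 6-element sets is 2·6 − 1 = 11 (so min K = 11/6), attained only by arithmetic progressions.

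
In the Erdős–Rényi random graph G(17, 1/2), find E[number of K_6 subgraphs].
E[# K_6] = C(17, 6) · (1/2)^C(6, 2) = 12376 / 2^15 = 1547/4096 ≈ 0.377686

For each 6-subset S of vertices (there are C(17, 6) = 12376 such S), let X_S = 1 if S induces a K_6 (all C(6, 2) = 15 edges present). Then P(X_S = 1) = (1/2)^15 = 1/32768. By linearity of expectation, E[# K_6] = C(17, 6) · (1/2)^15 = 12376 / 32768 = 1547/4096 ≈ 0.377686.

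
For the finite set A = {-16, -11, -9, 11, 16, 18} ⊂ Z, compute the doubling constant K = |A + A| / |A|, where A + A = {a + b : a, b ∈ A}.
K = |A + A| / |A| = 18/6 = 3

Enumerate A + A = {a + b : a, b ∈ A}. With |A| = 6, there are |A|^2 = 36 ordered sum pairs; collecting distinct values, A + A = {-32, -27, -25, -22, -20, -18, -5, 0, 2, 5, 7, 9, 22, 27, 29, 32, 34, 36}, so |A + A| = 18. Thus K = 18/6 = 3. For comparison, the minimum possible |A + A| over all 6-element sets is 2·6 − 1 = 11 (so min K = 11/6), attained only by arithmetic progressions.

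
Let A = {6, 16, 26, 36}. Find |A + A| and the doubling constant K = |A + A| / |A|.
K = |A + A| / |A| = 7/4

Enumerate A + A = {a + b : a, b ∈ A}. With |A| = 4, there are |A|^2 = 16 ordered sum pairs; collecting distinct values, A + A = {12, 22, 32, 42, 52, 62, 72}, so |A + A| = 7. Thus K = 7/4. Here |A + A| = 2|A| − 1 = 7, the minimum possible — so K = 7/4 is minimal, which holds iff A is an arithmetic progression.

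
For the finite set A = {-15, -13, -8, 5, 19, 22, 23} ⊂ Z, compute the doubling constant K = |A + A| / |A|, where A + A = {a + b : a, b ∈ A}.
K = |A + A| / |A| = 27/7

Enumerate A + A = {a + b : a, b ∈ A}. With |A| = 7, there are |A|^2 = 49 ordered sum pairs; collecting distinct values, A + A = {-30, -28, -26, -23, -21, -16, -10, -8, -3, 4, 6, 7, 8, 9, 10, 11, 14, 15, 24, 27, 28, 38, 41, 42, 44, 45, 46}, so |A + A| = 27. Thus K = 27/7. For comparison, the minimum possible |A + A| over all 7-element sets is 2·7 − 1 = 13 (so min K = 13/7), attained only by arithmetic progressions.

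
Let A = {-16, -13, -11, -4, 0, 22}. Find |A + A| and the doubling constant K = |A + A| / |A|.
K = |A + A| / |A| = 21/6 = 7/2

Enumerate A + A = {a + b : a, b ∈ A}. With |A| = 6, there are |A|^2 = 36 ordered sum pairs; collecting distinct values, A + A = {-32, -29, -27, -26, -24, -22, -20, -17, -16, -15, -13, -11, -8, -4, 0, 6, 9, 11, 18, 22, 44}, so |A + A| = 21. Thus K = 21/6 = 7/2. For comparison, the minimum possible |A + A| over all 6-element sets is 2·6 − 1 = 11 (so min K = 11/6), attained only by arithmetic progressions.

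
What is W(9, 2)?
W(9, 2) = 9 + 1 = 10

A 2-term AP is any pair of integers, so a monochromatic 2-AP exists iff some colour is used at least twice. With 9 colours, the colouring i ↦ i on {1, ..., 9} uses each colour once, avoiding any monochromatic pair, so W(9, 2) > 9. For {1, ..., 10}, pigeonhole forces two integers of the same colour, which form a monochromatic 2-AP. Hence W(9, 2) = 10.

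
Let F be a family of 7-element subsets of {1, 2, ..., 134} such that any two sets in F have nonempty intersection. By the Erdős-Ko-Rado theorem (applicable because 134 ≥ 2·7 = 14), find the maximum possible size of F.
max |F| = C(133, 6) = 6856577728

The Erdős-Ko-Rado theorem states: for n ≥ 2k, an intersecting family of k-subsets of an n-element set has size at most C(n − 1, k − 1), with equality for 'star' families {A ⊆ [n] : |A| = k, i ∈ A} (fix an element i). For n = 134, k = 7: C(133, 6) = 6856577728.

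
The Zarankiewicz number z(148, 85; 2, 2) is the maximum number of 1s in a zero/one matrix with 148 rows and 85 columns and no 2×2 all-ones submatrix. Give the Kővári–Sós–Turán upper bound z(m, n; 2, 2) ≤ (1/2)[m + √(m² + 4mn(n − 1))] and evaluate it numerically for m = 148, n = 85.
z(148, 85; 2, 2) ≤ (1/2)[148 + √(148² + 4·148·85·84)] = (1/2)[148 + √4248784] = 1104.6289

Kővári–Sós–Turán: let r_1, ..., r_148 be the row sums and z = Σ r_i the total number of 1s. Each pair of columns can share at most one row with both entries 1 (else a 2×2 all-ones block appears), so Σ_i C(r_i, 2) ≤ C(85, 2) = 3570. By convexity Σ_i C(r_i, 2) ≥ 148·C(z/148, 2) = z(z − 148)/(2·148), giving z² − 148z − 148·85·84 ≤ 0 and hence z ≤ (1/2)[148 + √(21904 + 4·1056720)] = (1/2)[148 + √4248784] ≈ (1/2)(148 + 2061.2579) = 1104.6289.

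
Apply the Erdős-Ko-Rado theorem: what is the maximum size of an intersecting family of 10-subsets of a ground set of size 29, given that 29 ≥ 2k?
max |F| = C(28, 9) = 6906900

Erdős-Ko-Rado (1961): when n ≥ 2k, max |F| = C(n−1, k−1). The bound is attained by the star {A : i ∈ A} for any fixed i ∈ [n]. Here C(29−1, 10−1) = C(28, 9) = 6906900.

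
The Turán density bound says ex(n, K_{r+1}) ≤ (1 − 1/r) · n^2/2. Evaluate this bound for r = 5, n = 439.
Turán density bound = (4/5) · 439^2/2 = 385442/5 ≈ 77088.4

Turán's theorem: ex(n, K_{r+1}) is achieved by the complete r-partite Turán graph T(n, r) with parts as balanced as possible, and is at most (1 − 1/r) · n^2/2. For r = 5, n = 439: the density bound is (4/5) · 192721/2 = 385442/5 ≈ 77088.4. The integer-valued extremum is e(T(439, 5)) = 77088, which is strictly less than the density bound 385442/5 since 5 ∤ 439 (the parts of T(439, 5) cannot all be equal).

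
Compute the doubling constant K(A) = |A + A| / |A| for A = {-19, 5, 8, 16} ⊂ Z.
K = |A + A| / |A| = 10/4 = 5/2

Enumerate A + A = {a + b : a, b ∈ A}. With |A| = 4, there are |A|^2 = 16 ordered sum pairs; collecting distinct values, A + A = {-38, -14, -11, -3, 10, 13, 16, 21, 24, 32}, so |A + A| = 10. Thus K = 10/4 = 5/2. For comparison, the minimum possible |A + A| over all 4-element sets is 2·4 − 1 = 7 (so min K = 7/4), attained only by arithmetic progressions.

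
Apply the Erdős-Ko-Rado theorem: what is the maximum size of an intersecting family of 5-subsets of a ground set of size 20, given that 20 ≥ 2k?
max |F| = C(19, 4) = 3876

The Erdős-Ko-Rado theorem states: for n ≥ 2k, an intersecting family of k-subsets of an n-element set has size at most C(n − 1, k − 1), with equality for 'star' families {A ⊆ [n] : |A| = k, i ∈ A} (fix an element i). For n = 20, k = 5: C(19, 4) = 3876.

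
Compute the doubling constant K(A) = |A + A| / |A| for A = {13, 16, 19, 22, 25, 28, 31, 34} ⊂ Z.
K = |A + A| / |A| = 15/8

Enumerate A + A = {a + b : a, b ∈ A}. With |A| = 8, there are |A|^2 = 64 ordered sum pairs; collecting distinct values, A + A = {26, 29, 32, 35, 38, 41, 44, 47, 50, 53, 56, 59, 62, 65, 68}, so |A + A| = 15. Thus K = 15/8. Here |A + A| = 2|A| − 1 = 15, the minimum possible — so K = 15/8 is minimal, which holds iff A is an arithmetic progression.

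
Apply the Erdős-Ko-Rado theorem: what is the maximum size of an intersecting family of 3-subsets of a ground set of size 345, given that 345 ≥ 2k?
max |F| = C(344, 2) = 58996

The Erdős-Ko-Rado theorem states: for n ≥ 2k, an intersecting family of k-subsets of an n-element set has size at most C(n − 1, k − 1), with equality for 'star' families {A ⊆ [n] : |A| = k, i ∈ A} (fix an element i). For n = 345, k = 3: C(344, 2) = 58996.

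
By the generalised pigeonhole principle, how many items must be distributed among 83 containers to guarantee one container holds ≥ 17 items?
n = (17 − 1)·83 + 1 = 1329

By the generalised pigeonhole principle, to guarantee some box contains ≥ r objects we need more than (r − 1) · k objects total. Threshold: n = (r − 1) · k + 1. With r = 17 and k = 83: n = 16 · 83 + 1 = 1328 + 1 = 1329. For n = 1328 = 16 · 83, we can put exactly 16 objects in every box, avoiding 17 in any single one — so 1329 is tight.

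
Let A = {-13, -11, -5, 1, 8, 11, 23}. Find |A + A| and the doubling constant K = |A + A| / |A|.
K = |A + A| / |A| = 26/7

Enumerate A + A = {a + b : a, b ∈ A}. With |A| = 7, there are |A|^2 = 49 ordered sum pairs; collecting distinct values, A + A = {-26, -24, -22, -18, -16, -12, -10, -5, -4, -3, -2, 0, 2, 3, 6, 9, 10, 12, 16, 18, 19, 22, 24, 31, 34, 46}, so |A + A| = 26. Thus K = 26/7. For comparison, the minimum possible |A + A| over all 7-element sets is 2·7 − 1 = 13 (so min K = 13/7), attained only by arithmetic progressions.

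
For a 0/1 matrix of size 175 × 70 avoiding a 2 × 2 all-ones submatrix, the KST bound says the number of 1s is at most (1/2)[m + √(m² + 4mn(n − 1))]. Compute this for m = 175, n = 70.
z(175, 70; 2, 2) ≤ (1/2)[175 + √(175² + 4·175·70·69)] = (1/2)[175 + √3411625] = 1011.0292

Kővári–Sós–Turán: let r_1, ..., r_175 be the row sums and z = Σ r_i the total number of 1s. Each pair of columns can share at most one row with both entries 1 (else a 2×2 all-ones block appears), so Σ_i C(r_i, 2) ≤ C(70, 2) = 2415. By convexity Σ_i C(r_i, 2) ≥ 175·C(z/175, 2) = z(z − 175)/(2·175), giving z² − 175z − 175·70·69 ≤ 0 and hence z ≤ (1/2)[175 + √(30625 + 4·845250)] = (1/2)[175 + √3411625] ≈ (1/2)(175 + 1847.0585) = 1011.0292.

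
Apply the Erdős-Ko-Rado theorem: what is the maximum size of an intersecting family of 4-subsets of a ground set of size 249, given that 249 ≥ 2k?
max |F| = C(248, 3) = 2511496

The Erdős-Ko-Rado theorem states: for n ≥ 2k, an intersecting family of k-subsets of an n-element set has size at most C(n − 1, k − 1), with equality for 'star' families {A ⊆ [n] : |A| = k, i ∈ A} (fix an element i). For n = 249, k = 4: C(248, 3) = 2511496.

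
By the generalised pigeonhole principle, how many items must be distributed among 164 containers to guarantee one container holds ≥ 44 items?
n = (44 − 1)·164 + 1 = 7053

By the generalised pigeonhole principle, to guarantee some box contains ≥ r objects we need more than (r − 1) · k objects total. Threshold: n = (r − 1) · k + 1. With r = 44 and k = 164: n = 43 · 164 + 1 = 7052 + 1 = 7053. For n = 7052 = 43 · 164, we can put exactly 43 objects in every box, avoiding 44 in any single one — so 7053 is tight.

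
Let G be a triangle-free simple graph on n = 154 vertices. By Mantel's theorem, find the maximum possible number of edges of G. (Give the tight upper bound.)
ex(154, K_3) = ⌊154^2/4⌋ = 5929

Mantel (1907): a triangle-free graph on n vertices has at most ⌊n^2/4⌋ edges, with equality for the complete bipartite graph K_{⌊n/2⌋, ⌈n/2⌉}. For n = 154: ⌊154^2/4⌋ = ⌊23716/4⌋ = 5929. The extremal graph is K_{77, 77}, which has 77·77 = 5929 edges.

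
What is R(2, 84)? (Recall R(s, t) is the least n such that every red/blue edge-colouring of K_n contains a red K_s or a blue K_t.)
R(2, 84) = 84

R(2, k) = k for all k ≥ 2: in a 2-colouring of K_k, either some edge is red (a red K_2) or all edges are blue (a blue K_k). And K_{83} coloured all-blue has no blue K_84, so R(2, 84) > 83. Hence R(2, 84) = 84.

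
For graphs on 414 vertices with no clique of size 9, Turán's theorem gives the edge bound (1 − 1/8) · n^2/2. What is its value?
Turán density bound = (7/8) · 414^2/2 = 299943/4 ≈ 74985.75

Turán's theorem: ex(n, K_{r+1}) is achieved by the complete r-partite Turán graph T(n, r) with parts as balanced as possible, and is at most (1 − 1/r) · n^2/2. For r = 8, n = 414: the density bound is (7/8) · 171396/2 = 299943/4 ≈ 74985.75. The integer-valued extremum is e(T(414, 8)) = 74985, which is strictly less than the density bound 299943/4 since 8 ∤ 414 (the parts of T(414, 8) cannot all be equal).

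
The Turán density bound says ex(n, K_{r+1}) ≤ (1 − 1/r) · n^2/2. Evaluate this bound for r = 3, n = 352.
Turán density bound = (2/3) · 352^2/2 = 123904/3 ≈ 41301.3333

Turán's theorem: ex(n, K_{r+1}) is achieved by the complete r-partite Turán graph T(n, r) with parts as balanced as possible, and is at most (1 − 1/r) · n^2/2. For r = 3, n = 352: the density bound is (2/3) · 123904/2 = 123904/3 ≈ 41301.3333. The integer-valued extremum is e(T(352, 3)) = 41301, which is strictly less than the density bound 123904/3 since 3 ∤ 352 (the parts of T(352, 3) cannot all be equal).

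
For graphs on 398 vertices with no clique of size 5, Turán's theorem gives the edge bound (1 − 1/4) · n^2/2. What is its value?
Turán density bound = (3/4) · 398^2/2 = 118803/2 ≈ 59401.5

Turán's theorem: ex(n, K_{r+1}) is achieved by the complete r-partite Turán graph T(n, r) with parts as balanced as possible, and is at most (1 − 1/r) · n^2/2. For r = 4, n = 398: the density bound is (3/4) · 158404/2 = 118803/2 ≈ 59401.5. The integer-valued extremum is e(T(398, 4)) = 59401, which is strictly less than the density bound 118803/2 since 4 ∤ 398 (the parts of T(398, 4) cannot all be equal).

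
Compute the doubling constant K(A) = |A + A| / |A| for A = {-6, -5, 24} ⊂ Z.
K = |A + A| / |A| = 6/3 = 2

Enumerate A + A = {a + b : a, b ∈ A}. With |A| = 3, there are |A|^2 = 9 ordered sum pairs; collecting distinct values, A + A = {-12, -11, -10, 18, 19, 48}, so |A + A| = 6. Thus K = 6/3 = 2. For comparison, the minimum possible |A + A| over all 3-element sets is 2·3 − 1 = 5 (so min K = 5/3), attained only by arithmetic progressions.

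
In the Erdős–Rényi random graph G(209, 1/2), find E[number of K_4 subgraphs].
E[# K_4] = C(209, 4) · (1/2)^C(4, 2) = 77238876 / 2^6 = 19309719/16 = 1206857.4375

For each 4-subset S of vertices (there are C(209, 4) = 77238876 such S), let X_S = 1 if S induces a K_4 (all C(4, 2) = 6 edges present). Then P(X_S = 1) = (1/2)^6 = 1/64. By linearity of expectation, E[# K_4] = C(209, 4) · (1/2)^6 = 77238876 / 64 = 19309719/16 = 1206857.4375.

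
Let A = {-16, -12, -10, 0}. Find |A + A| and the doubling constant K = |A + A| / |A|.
K = |A + A| / |A| = 10/4 = 5/2

Enumerate A + A = {a + b : a, b ∈ A}. With |A| = 4, there are |A|^2 = 16 ordered sum pairs; collecting distinct values, A + A = {-32, -28, -26, -24, -22, -20, -16, -12, -10, 0}, so |A + A| = 10. Thus K = 10/4 = 5/2. For comparison, the minimum possible |A + A| over all 4-element sets is 2·4 − 1 = 7 (so min K = 7/4), attained only by arithmetic progressions.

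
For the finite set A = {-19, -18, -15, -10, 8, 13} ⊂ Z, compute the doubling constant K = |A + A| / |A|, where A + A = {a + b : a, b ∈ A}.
K = |A + A| / |A| = 20/6 = 10/3

Enumerate A + A = {a + b : a, b ∈ A}. With |A| = 6, there are |A|^2 = 36 ordered sum pairs; collecting distinct values, A + A = {-38, -37, -36, -34, -33, -30, -29, -28, -25, -20, -11, -10, -7, -6, -5, -2, 3, 16, 21, 26}, so |A + A| = 20. Thus K = 20/6 = 10/3. For comparison, the minimum possible |A + A| over all 6-element sets is 2·6 − 1 = 11 (so min K = 11/6), attained only by arithmetic progressions.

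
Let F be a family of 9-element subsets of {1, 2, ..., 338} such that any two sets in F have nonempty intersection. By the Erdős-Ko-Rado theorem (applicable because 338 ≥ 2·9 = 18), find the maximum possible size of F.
max |F| = C(337, 8) = 3794584073141070

Erdős-Ko-Rado (1961): when n ≥ 2k, max |F| = C(n−1, k−1). The bound is attained by the star {A : i ∈ A} for any fixed i ∈ [n]. Here C(338−1, 9−1) = C(337, 8) = 3794584073141070.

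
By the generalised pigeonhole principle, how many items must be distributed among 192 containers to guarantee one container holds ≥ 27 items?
n = (27 − 1)·192 + 1 = 4993

By the generalised pigeonhole principle, to guarantee some box contains ≥ r objects we need more than (r − 1) · k objects total. Threshold: n = (r − 1) · k + 1. With r = 27 and k = 192: n = 26 · 192 + 1 = 4992 + 1 = 4993. For n = 4992 = 26 · 192, we can put exactly 26 objects in every box, avoiding 27 in any single one — so 4993 is tight.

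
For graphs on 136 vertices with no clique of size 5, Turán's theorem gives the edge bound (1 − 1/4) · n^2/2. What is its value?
Turán density bound = (3/4) · 136^2/2 = 6936

Turán's theorem: ex(n, K_{r+1}) is achieved by the complete r-partite Turán graph T(n, r) with parts as balanced as possible, and is at most (1 − 1/r) · n^2/2. For r = 4, n = 136: the density bound is (3/4) · 18496/2 = 6936. Since 4 ∣ 136, the Turán graph T(136, 4) has parts of equal size 34, and its edge count e(T(136, 4)) = 6936 attains the density bound exactly.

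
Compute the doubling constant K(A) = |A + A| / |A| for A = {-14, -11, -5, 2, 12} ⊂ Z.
K = |A + A| / |A| = 15/5 = 3

Enumerate A + A = {a + b : a, b ∈ A}. With |A| = 5, there are |A|^2 = 25 ordered sum pairs; collecting distinct values, A + A = {-28, -25, -22, -19, -16, -12, -10, -9, -3, -2, 1, 4, 7, 14, 24}, so |A + A| = 15. Thus K = 15/5 = 3. For comparison, the minimum possible |A + A| over all 5-element sets is 2·5 − 1 = 9 (so min K = 9/5), attained only by arithmetic progressions.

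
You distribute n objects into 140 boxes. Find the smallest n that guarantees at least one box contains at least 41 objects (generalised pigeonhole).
n = (41 − 1)·140 + 1 = 5601

By the generalised pigeonhole principle, to guarantee some box contains ≥ r objects we need more than (r − 1) · k objects total. Threshold: n = (r − 1) · k + 1. With r = 41 and k = 140: n = 40 · 140 + 1 = 5600 + 1 = 5601. For n = 5600 = 40 · 140, we can put exactly 40 objects in every box, avoiding 41 in any single one — so 5601 is tight.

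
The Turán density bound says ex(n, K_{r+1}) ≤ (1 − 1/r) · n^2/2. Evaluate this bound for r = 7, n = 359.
Turán density bound = (6/7) · 359^2/2 = 386643/7 ≈ 55234.7143

Turán's theorem: ex(n, K_{r+1}) is achieved by the complete r-partite Turán graph T(n, r) with parts as balanced as possible, and is at most (1 − 1/r) · n^2/2. For r = 7, n = 359: the density bound is (6/7) · 128881/2 = 386643/7 ≈ 55234.7143. The integer-valued extremum is e(T(359, 7)) = 55234, which is strictly less than the density bound 386643/7 since 7 ∤ 359 (the parts of T(359, 7) cannot all be equal).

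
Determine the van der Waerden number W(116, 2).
W(116, 2) = 116 + 1 = 117

A 2-term AP is any pair of integers, so a monochromatic 2-AP exists iff some colour is used at least twice. With 116 colours, the colouring i ↦ i on {1, ..., 116} uses each colour once, avoiding any monochromatic pair, so W(116, 2) > 116. For {1, ..., 117}, pigeonhole forces two integers of the same colour, which form a monochromatic 2-AP. Hence W(116, 2) = 117.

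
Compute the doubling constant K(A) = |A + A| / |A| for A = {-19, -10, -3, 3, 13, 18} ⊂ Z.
K = |A + A| / |A| = 20/6 = 10/3

Enumerate A + A = {a + b : a, b ∈ A}. With |A| = 6, there are |A|^2 = 36 ordered sum pairs; collecting distinct values, A + A = {-38, -29, -22, -20, -16, -13, -7, -6, -1, 0, 3, 6, 8, 10, 15, 16, 21, 26, 31, 36}, so |A + A| = 20. Thus K = 20/6 = 10/3. For comparison, the minimum possible |A + A| over all 6-element sets is 2·6 − 1 = 11 (so min K = 11/6), attained only by arithmetic progressions.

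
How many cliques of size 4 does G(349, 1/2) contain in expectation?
E[# K_4] = C(349, 4) · (1/2)^C(4, 2) = 607573751 / 2^6 = 9493339.859375

For each 4-subset S of vertices (there are C(349, 4) = 607573751 such S), let X_S = 1 if S induces a K_4 (all C(4, 2) = 6 edges present). Then P(X_S = 1) = (1/2)^6 = 1/64. By linearity of expectation, E[# K_4] = C(349, 4) · (1/2)^6 = 607573751 / 64 = 9493339.859375.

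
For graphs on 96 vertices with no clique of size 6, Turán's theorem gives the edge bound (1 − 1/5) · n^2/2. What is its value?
Turán density bound = (4/5) · 96^2/2 = 18432/5 ≈ 3686.4

Turán's theorem: ex(n, K_{r+1}) is achieved by the complete r-partite Turán graph T(n, r) with parts as balanced as possible, and is at most (1 − 1/r) · n^2/2. For r = 5, n = 96: the density bound is (4/5) · 9216/2 = 18432/5 ≈ 3686.4. The integer-valued extremum is e(T(96, 5)) = 3686, which is strictly less than the density bound 18432/5 since 5 ∤ 96 (the parts of T(96, 5) cannot all be equal).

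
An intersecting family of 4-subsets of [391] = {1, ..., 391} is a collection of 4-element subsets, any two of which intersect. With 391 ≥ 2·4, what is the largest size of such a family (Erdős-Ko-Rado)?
max |F| = C(390, 3) = 9810580

Erdős-Ko-Rado (1961): when n ≥ 2k, max |F| = C(n−1, k−1). The bound is attained by the star {A : i ∈ A} for any fixed i ∈ [n]. Here C(391−1, 4−1) = C(390, 3) = 9810580.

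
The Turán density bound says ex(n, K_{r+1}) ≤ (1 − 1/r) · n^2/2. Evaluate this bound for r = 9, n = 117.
Turán density bound = (8/9) · 117^2/2 = 6084

Turán's theorem: ex(n, K_{r+1}) is achieved by the complete r-partite Turán graph T(n, r) with parts as balanced as possible, and is at most (1 − 1/r) · n^2/2. For r = 9, n = 117: the density bound is (8/9) · 13689/2 = 6084. Since 9 ∣ 117, the Turán graph T(117, 9) has parts of equal size 13, and its edge count e(T(117, 9)) = 6084 attains the density bound exactly.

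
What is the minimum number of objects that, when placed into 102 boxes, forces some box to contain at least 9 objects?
n = (9 − 1)·102 + 1 = 817

By the generalised pigeonhole principle, to guarantee some box contains ≥ r objects we need more than (r − 1) · k objects total. Threshold: n = (r − 1) · k + 1. With r = 9 and k = 102: n = 8 · 102 + 1 = 816 + 1 = 817. For n = 816 = 8 · 102, we can put exactly 8 objects in every box, avoiding 9 in any single one — so 817 is tight.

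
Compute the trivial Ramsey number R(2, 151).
R(2, 151) = 151

R(2, k) = k for all k ≥ 2: in a 2-colouring of K_k, either some edge is red (a red K_2) or all edges are blue (a blue K_k). And K_{150} coloured all-blue has no blue K_151, so R(2, 151) > 150. Hence R(2, 151) = 151.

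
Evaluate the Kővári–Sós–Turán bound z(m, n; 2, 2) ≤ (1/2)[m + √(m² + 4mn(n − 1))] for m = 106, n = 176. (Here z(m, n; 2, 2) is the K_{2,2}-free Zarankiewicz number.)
z(106, 176; 2, 2) ≤ (1/2)[106 + √(106² + 4·106·176·175)] = (1/2)[106 + √13070436] = 1860.6529

Kővári–Sós–Turán: let r_1, ..., r_106 be the row sums and z = Σ r_i the total number of 1s. Each pair of columns can share at most one row with both entries 1 (else a 2×2 all-ones block appears), so Σ_i C(r_i, 2) ≤ C(176, 2) = 15400. By convexity Σ_i C(r_i, 2) ≥ 106·C(z/106, 2) = z(z − 106)/(2·106), giving z² − 106z − 106·176·175 ≤ 0 and hence z ≤ (1/2)[106 + √(11236 + 4·3264800)] = (1/2)[106 + √13070436] ≈ (1/2)(106 + 3615.3058) = 1860.6529.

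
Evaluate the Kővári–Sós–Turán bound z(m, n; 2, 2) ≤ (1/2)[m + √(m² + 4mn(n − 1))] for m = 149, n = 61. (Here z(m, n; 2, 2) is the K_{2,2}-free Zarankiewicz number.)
z(149, 61; 2, 2) ≤ (1/2)[149 + √(149² + 4·149·61·60)] = (1/2)[149 + √2203561] = 816.7198

Kővári–Sós–Turán: let r_1, ..., r_149 be the row sums and z = Σ r_i the total number of 1s. Each pair of columns can share at most one row with both entries 1 (else a 2×2 all-ones block appears), so Σ_i C(r_i, 2) ≤ C(61, 2) = 1830. By convexity Σ_i C(r_i, 2) ≥ 149·C(z/149, 2) = z(z − 149)/(2·149), giving z² − 149z − 149·61·60 ≤ 0 and hence z ≤ (1/2)[149 + √(22201 + 4·545340)] = (1/2)[149 + √2203561] ≈ (1/2)(149 + 1484.4396) = 816.7198.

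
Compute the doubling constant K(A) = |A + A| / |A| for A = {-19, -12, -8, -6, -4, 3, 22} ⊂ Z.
K = |A + A| / |A| = 25/7

Enumerate A + A = {a + b : a, b ∈ A}. With |A| = 7, there are |A|^2 = 49 ordered sum pairs; collecting distinct values, A + A = {-38, -31, -27, -25, -24, -23, -20, -18, -16, -14, -12, -10, -9, -8, -5, -3, -1, 3, 6, 10, 14, 16, 18, 25, 44}, so |A + A| = 25. Thus K = 25/7. For comparison, the minimum possible |A + A| over all 7-element sets is 2·7 − 1 = 13 (so min K = 13/7), attained only by arithmetic progressions.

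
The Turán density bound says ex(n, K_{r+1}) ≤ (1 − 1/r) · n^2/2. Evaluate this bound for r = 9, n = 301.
Turán density bound = (8/9) · 301^2/2 = 362404/9 ≈ 40267.1111

Turán's theorem: ex(n, K_{r+1}) is achieved by the complete r-partite Turán graph T(n, r) with parts as balanced as possible, and is at most (1 − 1/r) · n^2/2. For r = 9, n = 301: the density bound is (8/9) · 90601/2 = 362404/9 ≈ 40267.1111. The integer-valued extremum is e(T(301, 9)) = 40266, which is strictly less than the density bound 362404/9 since 9 ∤ 301 (the parts of T(301, 9) cannot all be equal).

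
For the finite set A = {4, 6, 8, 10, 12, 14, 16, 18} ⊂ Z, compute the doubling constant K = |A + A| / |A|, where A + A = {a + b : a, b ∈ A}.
K = |A + A| / |A| = 15/8

Enumerate A + A = {a + b : a, b ∈ A}. With |A| = 8, there are |A|^2 = 64 ordered sum pairs; collecting distinct values, A + A = {8, 10, 12, 14, 16, 18, 20, 22, 24, 26, 28, 30, 32, 34, 36}, so |A + A| = 15. Thus K = 15/8. Here |A + A| = 2|A| − 1 = 15, the minimum possible — so K = 15/8 is minimal, which holds iff A is an arithmetic progression.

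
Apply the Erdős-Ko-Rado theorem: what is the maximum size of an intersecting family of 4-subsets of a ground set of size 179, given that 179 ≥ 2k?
max |F| = C(178, 3) = 924176

Erdős-Ko-Rado (1961): when n ≥ 2k, max |F| = C(n−1, k−1). The bound is attained by the star {A : i ∈ A} for any fixed i ∈ [n]. Here C(179−1, 4−1) = C(178, 3) = 924176.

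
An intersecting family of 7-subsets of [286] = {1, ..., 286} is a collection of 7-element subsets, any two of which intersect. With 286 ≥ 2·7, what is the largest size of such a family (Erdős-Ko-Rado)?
max |F| = C(285, 6) = 705879547660

Erdős-Ko-Rado (1961): when n ≥ 2k, max |F| = C(n−1, k−1). The bound is attained by the star {A : i ∈ A} for any fixed i ∈ [n]. Here C(286−1, 7−1) = C(285, 6) = 705879547660.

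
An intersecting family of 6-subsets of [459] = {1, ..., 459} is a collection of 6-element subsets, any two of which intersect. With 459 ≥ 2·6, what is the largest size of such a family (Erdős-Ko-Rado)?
max |F| = C(458, 5) = 164298093596

The Erdős-Ko-Rado theorem states: for n ≥ 2k, an intersecting family of k-subsets of an n-element set has size at most C(n − 1, k − 1), with equality for 'star' families {A ⊆ [n] : |A| = k, i ∈ A} (fix an element i). For n = 459, k = 6: C(458, 5) = 164298093596.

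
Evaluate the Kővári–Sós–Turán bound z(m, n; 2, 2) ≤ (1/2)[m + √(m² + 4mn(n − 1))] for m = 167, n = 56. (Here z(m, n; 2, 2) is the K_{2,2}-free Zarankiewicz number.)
z(167, 56; 2, 2) ≤ (1/2)[167 + √(167² + 4·167·56·55)] = (1/2)[167 + √2085329] = 805.5334

Kővári–Sós–Turán: let r_1, ..., r_167 be the row sums and z = Σ r_i the total number of 1s. Each pair of columns can share at most one row with both entries 1 (else a 2×2 all-ones block appears), so Σ_i C(r_i, 2) ≤ C(56, 2) = 1540. By convexity Σ_i C(r_i, 2) ≥ 167·C(z/167, 2) = z(z − 167)/(2·167), giving z² − 167z − 167·56·55 ≤ 0 and hence z ≤ (1/2)[167 + √(27889 + 4·514360)] = (1/2)[167 + √2085329] ≈ (1/2)(167 + 1444.0668) = 805.5334.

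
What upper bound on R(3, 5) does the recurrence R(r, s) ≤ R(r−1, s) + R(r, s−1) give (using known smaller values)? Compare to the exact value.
R(3, 5) ≤ R(2, 5) + R(3, 4) = 5 + 9 = 14; exact value R(3, 5) = 14.

The Erdős–Szekeres recurrence R(r, s) ≤ R(r−1, s) + R(r, s−1) applied to (r, s) = (3, 5) gives
  R(3, 5) ≤ R(2, 5) + R(3, 4) = 5 + 9 = 14.
(Recall R(2, k) = k and R is symmetric.) Here the recurrence bound is tight: a matching lower-bound construction on K_{13} shows R(3, 5) > 13, so R(3, 5) = 14 exactly.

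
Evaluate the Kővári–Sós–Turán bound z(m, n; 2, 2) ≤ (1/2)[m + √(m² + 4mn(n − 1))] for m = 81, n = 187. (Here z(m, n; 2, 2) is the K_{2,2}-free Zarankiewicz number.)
z(81, 187; 2, 2) ≤ (1/2)[81 + √(81² + 4·81·187·186)] = (1/2)[81 + √11275929] = 1719.4825

Kővári–Sós–Turán: let r_1, ..., r_81 be the row sums and z = Σ r_i the total number of 1s. Each pair of columns can share at most one row with both entries 1 (else a 2×2 all-ones block appears), so Σ_i C(r_i, 2) ≤ C(187, 2) = 17391. By convexity Σ_i C(r_i, 2) ≥ 81·C(z/81, 2) = z(z − 81)/(2·81), giving z² − 81z − 81·187·186 ≤ 0 and hence z ≤ (1/2)[81 + √(6561 + 4·2817342)] = (1/2)[81 + √11275929] ≈ (1/2)(81 + 3357.965) = 1719.4825.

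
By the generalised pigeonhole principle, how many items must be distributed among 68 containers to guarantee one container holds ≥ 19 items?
n = (19 − 1)·68 + 1 = 1225

By the generalised pigeonhole principle, to guarantee some box contains ≥ r objects we need more than (r − 1) · k objects total. Threshold: n = (r − 1) · k + 1. With r = 19 and k = 68: n = 18 · 68 + 1 = 1224 + 1 = 1225. For n = 1224 = 18 · 68, we can put exactly 18 objects in every box, avoiding 19 in any single one — so 1225 is tight.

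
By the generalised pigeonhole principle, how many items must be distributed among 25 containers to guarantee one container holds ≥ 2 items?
n = (2 − 1)·25 + 1 = 26

By the generalised pigeonhole principle, to guarantee some box contains ≥ r objects we need more than (r − 1) · k objects total. Threshold: n = (r − 1) · k + 1. With r = 2 and k = 25: n = 1 · 25 + 1 = 25 + 1 = 26. For n = 25 = 1 · 25, we can put exactly 1 objects in every box, avoiding 2 in any single one — so 26 is tight.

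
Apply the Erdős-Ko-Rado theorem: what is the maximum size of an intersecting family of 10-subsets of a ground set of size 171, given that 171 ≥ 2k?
max |F| = C(170, 9) = 263473442099010

The Erdős-Ko-Rado theorem states: for n ≥ 2k, an intersecting family of k-subsets of an n-element set has size at most C(n − 1, k − 1), with equality for 'star' families {A ⊆ [n] : |A| = k, i ∈ A} (fix an element i). For n = 171, k = 10: C(170, 9) = 263473442099010.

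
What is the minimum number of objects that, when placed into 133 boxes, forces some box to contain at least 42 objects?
n = (42 − 1)·133 + 1 = 5454

By the generalised pigeonhole principle, to guarantee some box contains ≥ r objects we need more than (r − 1) · k objects total. Threshold: n = (r − 1) · k + 1. With r = 42 and k = 133: n = 41 · 133 + 1 = 5453 + 1 = 5454. For n = 5453 = 41 · 133, we can put exactly 41 objects in every box, avoiding 42 in any single one — so 5454 is tight.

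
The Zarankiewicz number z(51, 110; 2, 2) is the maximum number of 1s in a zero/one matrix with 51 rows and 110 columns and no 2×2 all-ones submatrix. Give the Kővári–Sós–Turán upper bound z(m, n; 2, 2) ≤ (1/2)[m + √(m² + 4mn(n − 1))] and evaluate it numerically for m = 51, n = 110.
z(51, 110; 2, 2) ≤ (1/2)[51 + √(51² + 4·51·110·109)] = (1/2)[51 + √2448561] = 807.8939

Kővári–Sós–Turán: let r_1, ..., r_51 be the row sums and z = Σ r_i the total number of 1s. Each pair of columns can share at most one row with both entries 1 (else a 2×2 all-ones block appears), so Σ_i C(r_i, 2) ≤ C(110, 2) = 5995. By convexity Σ_i C(r_i, 2) ≥ 51·C(z/51, 2) = z(z − 51)/(2·51), giving z² − 51z − 51·110·109 ≤ 0 and hence z ≤ (1/2)[51 + √(2601 + 4·611490)] = (1/2)[51 + √2448561] ≈ (1/2)(51 + 1564.7878) = 807.8939.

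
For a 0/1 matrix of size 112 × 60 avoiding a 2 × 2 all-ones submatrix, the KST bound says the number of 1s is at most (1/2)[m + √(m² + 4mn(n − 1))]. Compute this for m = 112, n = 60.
z(112, 60; 2, 2) ≤ (1/2)[112 + √(112² + 4·112·60·59)] = (1/2)[112 + √1598464] = 688.1519

Kővári–Sós–Turán: let r_1, ..., r_112 be the row sums and z = Σ r_i the total number of 1s. Each pair of columns can share at most one row with both entries 1 (else a 2×2 all-ones block appears), so Σ_i C(r_i, 2) ≤ C(60, 2) = 1770. By convexity Σ_i C(r_i, 2) ≥ 112·C(z/112, 2) = z(z − 112)/(2·112), giving z² − 112z − 112·60·59 ≤ 0 and hence z ≤ (1/2)[112 + √(12544 + 4·396480)] = (1/2)[112 + √1598464] ≈ (1/2)(112 + 1264.3038) = 688.1519.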